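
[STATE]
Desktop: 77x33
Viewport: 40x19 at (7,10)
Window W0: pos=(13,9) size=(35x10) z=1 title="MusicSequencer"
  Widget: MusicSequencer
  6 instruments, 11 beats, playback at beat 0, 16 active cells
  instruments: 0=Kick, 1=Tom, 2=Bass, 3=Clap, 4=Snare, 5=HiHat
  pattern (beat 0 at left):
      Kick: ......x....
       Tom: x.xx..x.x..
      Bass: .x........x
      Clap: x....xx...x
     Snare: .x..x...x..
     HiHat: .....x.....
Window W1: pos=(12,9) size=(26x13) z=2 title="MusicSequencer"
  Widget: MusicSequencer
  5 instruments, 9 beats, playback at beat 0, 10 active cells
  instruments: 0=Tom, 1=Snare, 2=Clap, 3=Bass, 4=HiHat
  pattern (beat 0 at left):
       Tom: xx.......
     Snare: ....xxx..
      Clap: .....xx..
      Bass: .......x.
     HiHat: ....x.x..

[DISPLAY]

     ┃ MusicSequencer         ┃         
     ┠────────────────────────┨─────────
     ┃      ▼12345678         ┃         
     ┃   Tom██·······         ┃         
     ┃ Snare····███··         ┃         
     ┃  Clap·····██··         ┃         
     ┃  Bass·······█·         ┃         
     ┃ HiHat····█·█··         ┃         
     ┃                        ┃━━━━━━━━━
     ┃                        ┃         
     ┃                        ┃         
     ┗━━━━━━━━━━━━━━━━━━━━━━━━┛         
                                        
                                        
                                        
                                        
                                        
                                        
                                        


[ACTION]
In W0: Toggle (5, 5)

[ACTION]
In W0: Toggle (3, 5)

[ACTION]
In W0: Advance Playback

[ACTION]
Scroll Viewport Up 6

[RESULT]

                                        
                                        
                                        
                                        
                                        
     ┏━━━━━━━━━━━━━━━━━━━━━━━━┓━━━━━━━━━
     ┃ MusicSequencer         ┃         
     ┠────────────────────────┨─────────
     ┃      ▼12345678         ┃         
     ┃   Tom██·······         ┃         
     ┃ Snare····███··         ┃         
     ┃  Clap·····██··         ┃         
     ┃  Bass·······█·         ┃         
     ┃ HiHat····█·█··         ┃         
     ┃                        ┃━━━━━━━━━
     ┃                        ┃         
     ┃                        ┃         
     ┗━━━━━━━━━━━━━━━━━━━━━━━━┛         
                                        


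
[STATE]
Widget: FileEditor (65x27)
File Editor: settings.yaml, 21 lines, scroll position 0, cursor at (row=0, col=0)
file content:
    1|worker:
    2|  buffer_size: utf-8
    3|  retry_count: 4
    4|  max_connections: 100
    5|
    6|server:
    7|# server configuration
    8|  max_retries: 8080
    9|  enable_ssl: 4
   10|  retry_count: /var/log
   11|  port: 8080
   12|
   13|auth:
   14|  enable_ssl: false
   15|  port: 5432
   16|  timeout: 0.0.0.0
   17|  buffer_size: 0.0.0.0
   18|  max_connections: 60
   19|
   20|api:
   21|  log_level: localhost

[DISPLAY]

█orker:                                                         ▲
  buffer_size: utf-8                                            █
  retry_count: 4                                                ░
  max_connections: 100                                          ░
                                                                ░
server:                                                         ░
# server configuration                                          ░
  max_retries: 8080                                             ░
  enable_ssl: 4                                                 ░
  retry_count: /var/log                                         ░
  port: 8080                                                    ░
                                                                ░
auth:                                                           ░
  enable_ssl: false                                             ░
  port: 5432                                                    ░
  timeout: 0.0.0.0                                              ░
  buffer_size: 0.0.0.0                                          ░
  max_connections: 60                                           ░
                                                                ░
api:                                                            ░
  log_level: localhost                                          ░
                                                                ░
                                                                ░
                                                                ░
                                                                ░
                                                                ░
                                                                ▼


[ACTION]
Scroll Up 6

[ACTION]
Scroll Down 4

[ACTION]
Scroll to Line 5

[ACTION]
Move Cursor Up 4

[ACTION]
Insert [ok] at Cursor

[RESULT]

ok█orker:                                                       ▲
  buffer_size: utf-8                                            █
  retry_count: 4                                                ░
  max_connections: 100                                          ░
                                                                ░
server:                                                         ░
# server configuration                                          ░
  max_retries: 8080                                             ░
  enable_ssl: 4                                                 ░
  retry_count: /var/log                                         ░
  port: 8080                                                    ░
                                                                ░
auth:                                                           ░
  enable_ssl: false                                             ░
  port: 5432                                                    ░
  timeout: 0.0.0.0                                              ░
  buffer_size: 0.0.0.0                                          ░
  max_connections: 60                                           ░
                                                                ░
api:                                                            ░
  log_level: localhost                                          ░
                                                                ░
                                                                ░
                                                                ░
                                                                ░
                                                                ░
                                                                ▼


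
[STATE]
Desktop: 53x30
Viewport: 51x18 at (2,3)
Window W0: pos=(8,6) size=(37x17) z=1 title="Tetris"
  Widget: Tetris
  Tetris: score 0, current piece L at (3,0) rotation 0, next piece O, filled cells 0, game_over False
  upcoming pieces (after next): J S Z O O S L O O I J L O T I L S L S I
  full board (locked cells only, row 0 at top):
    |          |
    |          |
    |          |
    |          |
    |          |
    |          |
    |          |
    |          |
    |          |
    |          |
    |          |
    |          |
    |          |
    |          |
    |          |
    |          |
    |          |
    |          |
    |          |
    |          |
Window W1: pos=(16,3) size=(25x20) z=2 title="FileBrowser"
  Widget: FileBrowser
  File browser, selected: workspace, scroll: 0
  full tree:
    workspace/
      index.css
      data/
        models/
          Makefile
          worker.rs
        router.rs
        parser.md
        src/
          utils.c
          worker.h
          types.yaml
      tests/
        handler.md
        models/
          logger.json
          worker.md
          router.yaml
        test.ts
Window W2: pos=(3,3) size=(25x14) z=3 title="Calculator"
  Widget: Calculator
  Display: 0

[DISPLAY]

 ┏━━━━━━━━━━━━━━━━━━━━━━━┓━━━━━━━━━━━━┓            
 ┃ Calculator            ┃r           ┃            
 ┠───────────────────────┨────────────┨            
 ┃                      0┃pace/       ┃━━━┓        
 ┃┌───┬───┬───┬───┐      ┃ss          ┃   ┃        
 ┃│ 7 │ 8 │ 9 │ ÷ │      ┃a/          ┃───┨        
 ┃├───┼───┼───┼───┤      ┃ts/         ┃   ┃        
 ┃│ 4 │ 5 │ 6 │ × │      ┃            ┃   ┃        
 ┃├───┼───┼───┼───┤      ┃            ┃   ┃        
 ┃│ 1 │ 2 │ 3 │ - │      ┃            ┃   ┃        
 ┃├───┼───┼───┼───┤      ┃            ┃   ┃        
 ┃│ 0 │ . │ = │ + │      ┃            ┃   ┃        
 ┃└───┴───┴───┴───┘      ┃            ┃   ┃        
 ┗━━━━━━━━━━━━━━━━━━━━━━━┛            ┃   ┃        
      ┃       ┃                       ┃   ┃        
      ┃       ┃                       ┃   ┃        
      ┃       ┃                       ┃   ┃        
      ┃       ┃                       ┃   ┃        


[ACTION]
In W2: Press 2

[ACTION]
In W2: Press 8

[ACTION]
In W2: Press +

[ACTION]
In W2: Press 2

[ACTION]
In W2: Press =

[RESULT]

 ┏━━━━━━━━━━━━━━━━━━━━━━━┓━━━━━━━━━━━━┓            
 ┃ Calculator            ┃r           ┃            
 ┠───────────────────────┨────────────┨            
 ┃                     30┃pace/       ┃━━━┓        
 ┃┌───┬───┬───┬───┐      ┃ss          ┃   ┃        
 ┃│ 7 │ 8 │ 9 │ ÷ │      ┃a/          ┃───┨        
 ┃├───┼───┼───┼───┤      ┃ts/         ┃   ┃        
 ┃│ 4 │ 5 │ 6 │ × │      ┃            ┃   ┃        
 ┃├───┼───┼───┼───┤      ┃            ┃   ┃        
 ┃│ 1 │ 2 │ 3 │ - │      ┃            ┃   ┃        
 ┃├───┼───┼───┼───┤      ┃            ┃   ┃        
 ┃│ 0 │ . │ = │ + │      ┃            ┃   ┃        
 ┃└───┴───┴───┴───┘      ┃            ┃   ┃        
 ┗━━━━━━━━━━━━━━━━━━━━━━━┛            ┃   ┃        
      ┃       ┃                       ┃   ┃        
      ┃       ┃                       ┃   ┃        
      ┃       ┃                       ┃   ┃        
      ┃       ┃                       ┃   ┃        


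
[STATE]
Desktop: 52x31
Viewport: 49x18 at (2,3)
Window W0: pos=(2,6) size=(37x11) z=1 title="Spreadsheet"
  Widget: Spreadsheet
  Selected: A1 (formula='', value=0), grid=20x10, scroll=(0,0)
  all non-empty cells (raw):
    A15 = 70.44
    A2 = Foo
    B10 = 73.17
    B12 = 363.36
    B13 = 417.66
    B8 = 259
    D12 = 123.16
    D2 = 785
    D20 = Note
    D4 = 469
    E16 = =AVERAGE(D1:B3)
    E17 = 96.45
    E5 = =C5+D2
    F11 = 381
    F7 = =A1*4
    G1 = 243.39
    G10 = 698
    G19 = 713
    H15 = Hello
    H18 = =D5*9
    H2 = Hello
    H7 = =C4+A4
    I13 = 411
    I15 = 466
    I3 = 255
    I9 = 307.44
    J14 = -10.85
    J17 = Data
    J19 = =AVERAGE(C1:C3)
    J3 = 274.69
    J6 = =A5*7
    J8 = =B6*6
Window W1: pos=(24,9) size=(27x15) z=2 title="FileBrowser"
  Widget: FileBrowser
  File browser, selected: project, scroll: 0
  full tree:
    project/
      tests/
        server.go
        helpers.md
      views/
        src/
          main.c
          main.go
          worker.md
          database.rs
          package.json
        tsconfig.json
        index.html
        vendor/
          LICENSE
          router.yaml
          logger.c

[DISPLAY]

                                                 
                                                 
                                                 
┏━━━━━━━━━━━━━━━━━━━━━━━━━━━━━━━━━━━┓            
┃ Spreadsheet                       ┃            
┠───────────────────────────────────┨            
┃A1:                  ┏━━━━━━━━━━━━━━━━━━━━━━━━━┓
┃       A       B     ┃ FileBrowser             ┃
┃---------------------┠─────────────────────────┨
┃  1      [0]       0 ┃> [-] project/           ┃
┃  2 Foo            0 ┃    [+] tests/           ┃
┃  3        0       0 ┃    [+] views/           ┃
┃  4        0       0 ┃                         ┃
┗━━━━━━━━━━━━━━━━━━━━━┃                         ┃
                      ┃                         ┃
                      ┃                         ┃
                      ┃                         ┃
                      ┃                         ┃


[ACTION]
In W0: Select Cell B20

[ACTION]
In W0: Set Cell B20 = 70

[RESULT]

                                                 
                                                 
                                                 
┏━━━━━━━━━━━━━━━━━━━━━━━━━━━━━━━━━━━┓            
┃ Spreadsheet                       ┃            
┠───────────────────────────────────┨            
┃B20: 70              ┏━━━━━━━━━━━━━━━━━━━━━━━━━┓
┃       A       B     ┃ FileBrowser             ┃
┃---------------------┠─────────────────────────┨
┃  1        0       0 ┃> [-] project/           ┃
┃  2 Foo            0 ┃    [+] tests/           ┃
┃  3        0       0 ┃    [+] views/           ┃
┃  4        0       0 ┃                         ┃
┗━━━━━━━━━━━━━━━━━━━━━┃                         ┃
                      ┃                         ┃
                      ┃                         ┃
                      ┃                         ┃
                      ┃                         ┃


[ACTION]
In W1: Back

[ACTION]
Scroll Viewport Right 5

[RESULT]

                                                 
                                                 
                                                 
━━━━━━━━━━━━━━━━━━━━━━━━━━━━━━━━━━━┓             
 Spreadsheet                       ┃             
───────────────────────────────────┨             
B20: 70              ┏━━━━━━━━━━━━━━━━━━━━━━━━━┓ 
       A       B     ┃ FileBrowser             ┃ 
---------------------┠─────────────────────────┨ 
  1        0       0 ┃> [-] project/           ┃ 
  2 Foo            0 ┃    [+] tests/           ┃ 
  3        0       0 ┃    [+] views/           ┃ 
  4        0       0 ┃                         ┃ 
━━━━━━━━━━━━━━━━━━━━━┃                         ┃ 
                     ┃                         ┃ 
                     ┃                         ┃ 
                     ┃                         ┃ 
                     ┃                         ┃ 


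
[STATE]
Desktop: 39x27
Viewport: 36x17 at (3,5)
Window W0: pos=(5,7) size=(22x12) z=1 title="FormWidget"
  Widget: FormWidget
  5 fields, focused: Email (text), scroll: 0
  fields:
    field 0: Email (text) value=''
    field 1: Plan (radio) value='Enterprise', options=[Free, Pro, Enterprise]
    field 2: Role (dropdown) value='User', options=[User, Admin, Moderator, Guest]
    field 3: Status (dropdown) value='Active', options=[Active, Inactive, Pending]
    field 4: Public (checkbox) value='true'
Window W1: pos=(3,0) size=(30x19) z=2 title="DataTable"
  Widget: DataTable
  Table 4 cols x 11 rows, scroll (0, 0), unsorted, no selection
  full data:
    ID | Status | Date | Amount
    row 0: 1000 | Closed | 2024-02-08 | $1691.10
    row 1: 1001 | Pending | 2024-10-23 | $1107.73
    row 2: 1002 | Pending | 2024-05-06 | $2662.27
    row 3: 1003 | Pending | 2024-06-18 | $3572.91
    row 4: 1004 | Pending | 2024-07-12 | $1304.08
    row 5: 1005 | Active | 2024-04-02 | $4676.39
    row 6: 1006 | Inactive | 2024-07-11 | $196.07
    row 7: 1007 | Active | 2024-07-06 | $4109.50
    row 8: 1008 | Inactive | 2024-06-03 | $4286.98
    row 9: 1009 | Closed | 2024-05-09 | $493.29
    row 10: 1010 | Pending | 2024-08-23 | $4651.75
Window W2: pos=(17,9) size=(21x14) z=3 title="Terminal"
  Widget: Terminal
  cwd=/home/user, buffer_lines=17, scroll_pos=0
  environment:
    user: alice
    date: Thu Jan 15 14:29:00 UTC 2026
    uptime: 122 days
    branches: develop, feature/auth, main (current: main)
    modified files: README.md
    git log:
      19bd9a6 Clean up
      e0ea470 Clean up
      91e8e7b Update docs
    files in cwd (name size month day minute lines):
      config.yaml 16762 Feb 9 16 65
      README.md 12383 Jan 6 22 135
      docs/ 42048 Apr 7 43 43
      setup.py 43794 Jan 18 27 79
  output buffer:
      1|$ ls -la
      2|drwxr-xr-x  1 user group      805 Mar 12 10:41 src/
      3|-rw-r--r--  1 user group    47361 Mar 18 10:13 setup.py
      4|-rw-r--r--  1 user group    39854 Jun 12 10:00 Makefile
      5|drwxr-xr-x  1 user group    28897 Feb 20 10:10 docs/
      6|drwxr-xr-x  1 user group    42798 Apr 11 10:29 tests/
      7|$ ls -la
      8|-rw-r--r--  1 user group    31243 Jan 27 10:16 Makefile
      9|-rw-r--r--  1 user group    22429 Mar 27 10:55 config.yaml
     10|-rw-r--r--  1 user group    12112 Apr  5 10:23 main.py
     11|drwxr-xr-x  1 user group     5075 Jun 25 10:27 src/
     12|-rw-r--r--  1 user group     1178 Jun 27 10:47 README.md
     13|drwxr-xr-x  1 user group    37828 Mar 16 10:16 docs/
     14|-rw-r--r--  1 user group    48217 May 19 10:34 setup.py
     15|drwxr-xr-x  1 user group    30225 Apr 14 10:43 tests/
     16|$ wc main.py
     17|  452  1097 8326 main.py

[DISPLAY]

┃1000│Closed  │2024-02-08│$16┃      
┃1001│Pending │2024-10-23│$11┃      
┃1002│Pending │2024-05-06│$26┃      
┃1003│Pending │2024-06-18│$35┃      
┃1004│Pending ┏━━━━━━━━━━━━━━━━━━━┓ 
┃1005│Active  ┃ Terminal          ┃ 
┃1006│Inactive┠───────────────────┨ 
┃1007│Active  ┃$ ls -la           ┃ 
┃1008│Inactive┃drwxr-xr-x  1 user ┃ 
┃1009│Closed  ┃-rw-r--r--  1 user ┃ 
┃1010│Pending ┃-rw-r--r--  1 user ┃ 
┃             ┃drwxr-xr-x  1 user ┃ 
┃             ┃drwxr-xr-x  1 user ┃ 
┗━━━━━━━━━━━━━┃$ ls -la           ┃ 
              ┃-rw-r--r--  1 user ┃ 
              ┃-rw-r--r--  1 user ┃ 
              ┃-rw-r--r--  1 user ┃ 


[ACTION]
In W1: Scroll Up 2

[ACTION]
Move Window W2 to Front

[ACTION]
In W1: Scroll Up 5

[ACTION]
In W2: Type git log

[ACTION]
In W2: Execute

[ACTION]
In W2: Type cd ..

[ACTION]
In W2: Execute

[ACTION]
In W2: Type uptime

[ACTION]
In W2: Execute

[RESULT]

┃1000│Closed  │2024-02-08│$16┃      
┃1001│Pending │2024-10-23│$11┃      
┃1002│Pending │2024-05-06│$26┃      
┃1003│Pending │2024-06-18│$35┃      
┃1004│Pending ┏━━━━━━━━━━━━━━━━━━━┓ 
┃1005│Active  ┃ Terminal          ┃ 
┃1006│Inactive┠───────────────────┨ 
┃1007│Active  ┃  452  1097 8326 ma┃ 
┃1008│Inactive┃$ git log          ┃ 
┃1009│Closed  ┃19bd9a6 Clean up   ┃ 
┃1010│Pending ┃e0ea470 Clean up   ┃ 
┃             ┃91e8e7b Update docs┃ 
┃             ┃$ cd ..            ┃ 
┗━━━━━━━━━━━━━┃                   ┃ 
              ┃$ uptime           ┃ 
              ┃ 10:00  up 122 days┃ 
              ┃$ █                ┃ 


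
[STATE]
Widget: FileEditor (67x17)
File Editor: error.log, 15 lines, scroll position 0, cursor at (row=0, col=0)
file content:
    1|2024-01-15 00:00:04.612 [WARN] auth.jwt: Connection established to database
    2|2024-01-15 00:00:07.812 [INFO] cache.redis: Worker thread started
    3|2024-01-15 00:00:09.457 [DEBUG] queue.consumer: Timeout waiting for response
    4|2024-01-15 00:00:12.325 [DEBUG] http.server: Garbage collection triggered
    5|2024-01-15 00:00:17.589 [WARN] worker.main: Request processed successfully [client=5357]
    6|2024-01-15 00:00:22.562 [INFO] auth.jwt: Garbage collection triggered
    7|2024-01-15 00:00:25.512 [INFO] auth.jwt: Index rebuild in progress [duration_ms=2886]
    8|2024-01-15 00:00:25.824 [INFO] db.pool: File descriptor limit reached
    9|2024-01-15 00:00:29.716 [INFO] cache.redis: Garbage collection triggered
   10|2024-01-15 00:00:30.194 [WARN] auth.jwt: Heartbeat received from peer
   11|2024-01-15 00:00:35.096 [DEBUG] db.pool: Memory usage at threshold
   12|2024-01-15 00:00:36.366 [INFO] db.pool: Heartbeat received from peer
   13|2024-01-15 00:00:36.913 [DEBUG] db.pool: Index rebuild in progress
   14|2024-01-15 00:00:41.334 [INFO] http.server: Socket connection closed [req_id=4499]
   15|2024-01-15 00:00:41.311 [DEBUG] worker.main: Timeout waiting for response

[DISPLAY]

█024-01-15 00:00:04.612 [WARN] auth.jwt: Connection established to▲
2024-01-15 00:00:07.812 [INFO] cache.redis: Worker thread started █
2024-01-15 00:00:09.457 [DEBUG] queue.consumer: Timeout waiting fo░
2024-01-15 00:00:12.325 [DEBUG] http.server: Garbage collection tr░
2024-01-15 00:00:17.589 [WARN] worker.main: Request processed succ░
2024-01-15 00:00:22.562 [INFO] auth.jwt: Garbage collection trigge░
2024-01-15 00:00:25.512 [INFO] auth.jwt: Index rebuild in progress░
2024-01-15 00:00:25.824 [INFO] db.pool: File descriptor limit reac░
2024-01-15 00:00:29.716 [INFO] cache.redis: Garbage collection tri░
2024-01-15 00:00:30.194 [WARN] auth.jwt: Heartbeat received from p░
2024-01-15 00:00:35.096 [DEBUG] db.pool: Memory usage at threshold░
2024-01-15 00:00:36.366 [INFO] db.pool: Heartbeat received from pe░
2024-01-15 00:00:36.913 [DEBUG] db.pool: Index rebuild in progress░
2024-01-15 00:00:41.334 [INFO] http.server: Socket connection clos░
2024-01-15 00:00:41.311 [DEBUG] worker.main: Timeout waiting for r░
                                                                  ░
                                                                  ▼


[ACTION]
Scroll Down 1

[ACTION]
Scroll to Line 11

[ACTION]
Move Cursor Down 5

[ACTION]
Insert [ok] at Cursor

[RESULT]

2024-01-15 00:00:04.612 [WARN] auth.jwt: Connection established to▲
2024-01-15 00:00:07.812 [INFO] cache.redis: Worker thread started █
2024-01-15 00:00:09.457 [DEBUG] queue.consumer: Timeout waiting fo░
2024-01-15 00:00:12.325 [DEBUG] http.server: Garbage collection tr░
2024-01-15 00:00:17.589 [WARN] worker.main: Request processed succ░
ok█024-01-15 00:00:22.562 [INFO] auth.jwt: Garbage collection trig░
2024-01-15 00:00:25.512 [INFO] auth.jwt: Index rebuild in progress░
2024-01-15 00:00:25.824 [INFO] db.pool: File descriptor limit reac░
2024-01-15 00:00:29.716 [INFO] cache.redis: Garbage collection tri░
2024-01-15 00:00:30.194 [WARN] auth.jwt: Heartbeat received from p░
2024-01-15 00:00:35.096 [DEBUG] db.pool: Memory usage at threshold░
2024-01-15 00:00:36.366 [INFO] db.pool: Heartbeat received from pe░
2024-01-15 00:00:36.913 [DEBUG] db.pool: Index rebuild in progress░
2024-01-15 00:00:41.334 [INFO] http.server: Socket connection clos░
2024-01-15 00:00:41.311 [DEBUG] worker.main: Timeout waiting for r░
                                                                  ░
                                                                  ▼


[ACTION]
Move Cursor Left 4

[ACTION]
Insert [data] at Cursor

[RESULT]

2024-01-15 00:00:04.612 [WARN] auth.jwt: Connection established to▲
2024-01-15 00:00:07.812 [INFO] cache.redis: Worker thread started █
2024-01-15 00:00:09.457 [DEBUG] queue.consumer: Timeout waiting fo░
2024-01-15 00:00:12.325 [DEBUG] http.server: Garbage collection tr░
2024-01-15 00:00:17.589 [WARN] worker.main: Request processed succ░
data█k2024-01-15 00:00:22.562 [INFO] auth.jwt: Garbage collection ░
2024-01-15 00:00:25.512 [INFO] auth.jwt: Index rebuild in progress░
2024-01-15 00:00:25.824 [INFO] db.pool: File descriptor limit reac░
2024-01-15 00:00:29.716 [INFO] cache.redis: Garbage collection tri░
2024-01-15 00:00:30.194 [WARN] auth.jwt: Heartbeat received from p░
2024-01-15 00:00:35.096 [DEBUG] db.pool: Memory usage at threshold░
2024-01-15 00:00:36.366 [INFO] db.pool: Heartbeat received from pe░
2024-01-15 00:00:36.913 [DEBUG] db.pool: Index rebuild in progress░
2024-01-15 00:00:41.334 [INFO] http.server: Socket connection clos░
2024-01-15 00:00:41.311 [DEBUG] worker.main: Timeout waiting for r░
                                                                  ░
                                                                  ▼


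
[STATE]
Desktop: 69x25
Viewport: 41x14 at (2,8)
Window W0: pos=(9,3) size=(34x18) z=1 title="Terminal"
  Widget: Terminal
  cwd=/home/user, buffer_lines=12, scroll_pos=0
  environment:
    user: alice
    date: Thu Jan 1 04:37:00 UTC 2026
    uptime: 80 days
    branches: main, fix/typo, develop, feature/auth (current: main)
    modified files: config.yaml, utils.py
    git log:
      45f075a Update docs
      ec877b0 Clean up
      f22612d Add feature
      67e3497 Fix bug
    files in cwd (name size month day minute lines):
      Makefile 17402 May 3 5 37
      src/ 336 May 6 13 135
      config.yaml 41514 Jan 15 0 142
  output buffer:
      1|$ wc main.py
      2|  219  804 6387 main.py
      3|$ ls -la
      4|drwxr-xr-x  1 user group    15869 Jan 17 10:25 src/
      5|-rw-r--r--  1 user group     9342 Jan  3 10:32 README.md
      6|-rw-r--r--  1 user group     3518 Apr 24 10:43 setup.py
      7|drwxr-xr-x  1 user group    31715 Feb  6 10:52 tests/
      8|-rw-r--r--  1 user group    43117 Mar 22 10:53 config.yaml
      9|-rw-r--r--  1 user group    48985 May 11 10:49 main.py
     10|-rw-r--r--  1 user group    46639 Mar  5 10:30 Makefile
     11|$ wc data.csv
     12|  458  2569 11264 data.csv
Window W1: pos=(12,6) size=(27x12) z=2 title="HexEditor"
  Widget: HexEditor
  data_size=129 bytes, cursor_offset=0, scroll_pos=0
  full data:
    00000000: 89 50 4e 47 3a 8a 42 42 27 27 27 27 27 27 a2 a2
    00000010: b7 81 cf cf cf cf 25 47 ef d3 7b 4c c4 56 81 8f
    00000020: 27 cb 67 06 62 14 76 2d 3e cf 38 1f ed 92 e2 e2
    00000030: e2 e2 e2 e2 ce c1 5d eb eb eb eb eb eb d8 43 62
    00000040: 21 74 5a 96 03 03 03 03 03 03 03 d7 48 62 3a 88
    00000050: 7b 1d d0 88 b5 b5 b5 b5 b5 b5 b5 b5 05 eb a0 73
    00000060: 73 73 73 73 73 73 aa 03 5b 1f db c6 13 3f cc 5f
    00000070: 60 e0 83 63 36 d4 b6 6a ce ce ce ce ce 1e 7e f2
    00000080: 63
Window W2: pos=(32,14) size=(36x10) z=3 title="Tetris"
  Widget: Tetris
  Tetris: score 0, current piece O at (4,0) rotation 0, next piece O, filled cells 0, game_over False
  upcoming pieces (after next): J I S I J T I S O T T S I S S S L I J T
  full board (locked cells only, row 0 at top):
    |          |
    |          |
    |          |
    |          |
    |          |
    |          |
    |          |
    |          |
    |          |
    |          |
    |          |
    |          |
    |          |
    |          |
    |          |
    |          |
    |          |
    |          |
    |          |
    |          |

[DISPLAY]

       ┃$ ┠─────────────────────────┨   ┃
       ┃dr┃00000000  89 50 4e 47 3a ┃586┃
       ┃-r┃00000010  b7 81 cf cf cf ┃934┃
       ┃-r┃00000020  27 cb 67 06 62 ┃351┃
       ┃dr┃00000030  e2 e2 e2 e2 ce ┃171┃
       ┃-r┃00000040  21 74 5a 96 03 ┃311┃
       ┃-r┃00000050  7b 1d d0 ┏━━━━━━━━━━
       ┃-r┃00000060  73 73 73 ┃ Tetris   
       ┃$ ┃00000070  60 e0 83 ┠──────────
       ┃  ┗━━━━━━━━━━━━━━━━━━━┃          
       ┃$ █                   ┃          
       ┃                      ┃          
       ┗━━━━━━━━━━━━━━━━━━━━━━┃          
                              ┃          


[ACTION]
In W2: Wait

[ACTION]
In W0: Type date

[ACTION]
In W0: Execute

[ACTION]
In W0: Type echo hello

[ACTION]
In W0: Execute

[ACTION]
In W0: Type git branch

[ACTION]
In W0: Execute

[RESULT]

       ┃$ ┠─────────────────────────┨   ┃
       ┃  ┃00000000  89 50 4e 47 3a ┃   ┃
       ┃$ ┃00000010  b7 81 cf cf cf ┃   ┃
       ┃Th┃00000020  27 cb 67 06 62 ┃   ┃
       ┃$ ┃00000030  e2 e2 e2 e2 ce ┃   ┃
       ┃he┃00000040  21 74 5a 96 03 ┃   ┃
       ┃$ ┃00000050  7b 1d d0 ┏━━━━━━━━━━
       ┃* ┃00000060  73 73 73 ┃ Tetris   
       ┃  ┃00000070  60 e0 83 ┠──────────
       ┃  ┗━━━━━━━━━━━━━━━━━━━┃          
       ┃  feature/auth        ┃          
       ┃$ █                   ┃          
       ┗━━━━━━━━━━━━━━━━━━━━━━┃          
                              ┃          


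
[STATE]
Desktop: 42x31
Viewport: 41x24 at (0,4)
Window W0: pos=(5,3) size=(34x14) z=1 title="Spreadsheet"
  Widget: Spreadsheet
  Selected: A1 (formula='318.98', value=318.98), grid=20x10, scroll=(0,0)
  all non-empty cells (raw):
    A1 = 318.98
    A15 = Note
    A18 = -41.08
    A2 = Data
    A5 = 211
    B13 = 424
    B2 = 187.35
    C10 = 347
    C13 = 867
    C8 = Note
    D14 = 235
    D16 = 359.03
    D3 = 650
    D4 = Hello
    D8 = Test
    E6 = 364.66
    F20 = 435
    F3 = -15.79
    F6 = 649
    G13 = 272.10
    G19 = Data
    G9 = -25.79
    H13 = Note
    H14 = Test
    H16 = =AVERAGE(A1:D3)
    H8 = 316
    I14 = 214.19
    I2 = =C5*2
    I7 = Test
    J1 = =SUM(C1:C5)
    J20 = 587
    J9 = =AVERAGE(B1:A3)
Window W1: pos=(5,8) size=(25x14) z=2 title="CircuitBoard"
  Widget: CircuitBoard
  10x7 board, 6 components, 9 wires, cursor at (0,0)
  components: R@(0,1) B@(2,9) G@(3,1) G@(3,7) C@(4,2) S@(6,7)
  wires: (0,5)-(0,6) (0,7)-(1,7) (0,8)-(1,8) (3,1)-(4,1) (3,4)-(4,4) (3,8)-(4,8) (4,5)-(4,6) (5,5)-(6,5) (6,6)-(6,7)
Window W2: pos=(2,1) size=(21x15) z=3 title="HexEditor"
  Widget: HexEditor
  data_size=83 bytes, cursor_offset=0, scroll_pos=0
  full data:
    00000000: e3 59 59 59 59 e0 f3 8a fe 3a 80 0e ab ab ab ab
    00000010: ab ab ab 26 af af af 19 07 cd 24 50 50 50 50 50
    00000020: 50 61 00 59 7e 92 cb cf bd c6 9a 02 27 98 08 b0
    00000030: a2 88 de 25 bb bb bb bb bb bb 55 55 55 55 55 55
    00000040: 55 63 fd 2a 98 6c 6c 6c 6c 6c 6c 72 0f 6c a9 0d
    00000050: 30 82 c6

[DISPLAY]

  ┃00000000  E3 59 59 ┃               ┃  
  ┃00000010  ab ab ab ┃───────────────┨  
  ┃00000020  50 61 00 ┃               ┃  
  ┃00000030  a2 88 de ┃      C       D┃  
  ┃00000040  55 63 fd ┃━━━━━━┓--------┃  
  ┃00000050  30 82 c6 ┃      ┃   0    ┃  
  ┃                   ┃──────┨   0    ┃  
  ┃                   ┃7 8 9 ┃   0    ┃  
  ┃                   ┃      ┃   0Hell┃  
  ┃                   ┃      ┃   0    ┃  
  ┃                   ┃      ┃   0    ┃  
  ┗━━━━━━━━━━━━━━━━━━━┛      ┃   0    ┃  
     ┃2                      ┃━━━━━━━━┛  
     ┃                       ┃           
     ┃3       G           ·  ┃           
     ┃        │           │  ┃           
     ┃4       ·   C       ·  ┃           
     ┗━━━━━━━━━━━━━━━━━━━━━━━┛           
                                         
                                         
                                         
                                         
                                         
                                         


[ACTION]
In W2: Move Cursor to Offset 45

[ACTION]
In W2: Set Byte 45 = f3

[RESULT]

  ┃00000000  e3 59 59 ┃               ┃  
  ┃00000010  ab ab ab ┃───────────────┨  
  ┃00000020  50 61 00 ┃               ┃  
  ┃00000030  a2 88 de ┃      C       D┃  
  ┃00000040  55 63 fd ┃━━━━━━┓--------┃  
  ┃00000050  30 82 c6 ┃      ┃   0    ┃  
  ┃                   ┃──────┨   0    ┃  
  ┃                   ┃7 8 9 ┃   0    ┃  
  ┃                   ┃      ┃   0Hell┃  
  ┃                   ┃      ┃   0    ┃  
  ┃                   ┃      ┃   0    ┃  
  ┗━━━━━━━━━━━━━━━━━━━┛      ┃   0    ┃  
     ┃2                      ┃━━━━━━━━┛  
     ┃                       ┃           
     ┃3       G           ·  ┃           
     ┃        │           │  ┃           
     ┃4       ·   C       ·  ┃           
     ┗━━━━━━━━━━━━━━━━━━━━━━━┛           
                                         
                                         
                                         
                                         
                                         
                                         


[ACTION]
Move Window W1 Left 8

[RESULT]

  ┃00000000  e3 59 59 ┃               ┃  
  ┃00000010  ab ab ab ┃───────────────┨  
  ┃00000020  50 61 00 ┃               ┃  
  ┃00000030  a2 88 de ┃      C       D┃  
┏━┃00000040  55 63 fd ┃━┓-------------┃  
┃ ┃00000050  30 82 c6 ┃ ┃0       0    ┃  
┠─┃                   ┃─┨5       0    ┃  
┃ ┃                   ┃ ┃0       0    ┃  
┃0┃                   ┃ ┃0       0Hell┃  
┃ ┃                   ┃ ┃0       0    ┃  
┃1┃                   ┃ ┃0       0    ┃  
┃ ┗━━━━━━━━━━━━━━━━━━━┛ ┃0       0    ┃  
┃2                      ┃━━━━━━━━━━━━━┛  
┃                       ┃                
┃3       G           ·  ┃                
┃        │           │  ┃                
┃4       ·   C       ·  ┃                
┗━━━━━━━━━━━━━━━━━━━━━━━┛                
                                         
                                         
                                         
                                         
                                         
                                         


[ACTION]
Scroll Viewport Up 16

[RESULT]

                                         
  ┏━━━━━━━━━━━━━━━━━━━┓                  
  ┃ HexEditor         ┃                  
  ┠───────────────────┨━━━━━━━━━━━━━━━┓  
  ┃00000000  e3 59 59 ┃               ┃  
  ┃00000010  ab ab ab ┃───────────────┨  
  ┃00000020  50 61 00 ┃               ┃  
  ┃00000030  a2 88 de ┃      C       D┃  
┏━┃00000040  55 63 fd ┃━┓-------------┃  
┃ ┃00000050  30 82 c6 ┃ ┃0       0    ┃  
┠─┃                   ┃─┨5       0    ┃  
┃ ┃                   ┃ ┃0       0    ┃  
┃0┃                   ┃ ┃0       0Hell┃  
┃ ┃                   ┃ ┃0       0    ┃  
┃1┃                   ┃ ┃0       0    ┃  
┃ ┗━━━━━━━━━━━━━━━━━━━┛ ┃0       0    ┃  
┃2                      ┃━━━━━━━━━━━━━┛  
┃                       ┃                
┃3       G           ·  ┃                
┃        │           │  ┃                
┃4       ·   C       ·  ┃                
┗━━━━━━━━━━━━━━━━━━━━━━━┛                
                                         
                                         


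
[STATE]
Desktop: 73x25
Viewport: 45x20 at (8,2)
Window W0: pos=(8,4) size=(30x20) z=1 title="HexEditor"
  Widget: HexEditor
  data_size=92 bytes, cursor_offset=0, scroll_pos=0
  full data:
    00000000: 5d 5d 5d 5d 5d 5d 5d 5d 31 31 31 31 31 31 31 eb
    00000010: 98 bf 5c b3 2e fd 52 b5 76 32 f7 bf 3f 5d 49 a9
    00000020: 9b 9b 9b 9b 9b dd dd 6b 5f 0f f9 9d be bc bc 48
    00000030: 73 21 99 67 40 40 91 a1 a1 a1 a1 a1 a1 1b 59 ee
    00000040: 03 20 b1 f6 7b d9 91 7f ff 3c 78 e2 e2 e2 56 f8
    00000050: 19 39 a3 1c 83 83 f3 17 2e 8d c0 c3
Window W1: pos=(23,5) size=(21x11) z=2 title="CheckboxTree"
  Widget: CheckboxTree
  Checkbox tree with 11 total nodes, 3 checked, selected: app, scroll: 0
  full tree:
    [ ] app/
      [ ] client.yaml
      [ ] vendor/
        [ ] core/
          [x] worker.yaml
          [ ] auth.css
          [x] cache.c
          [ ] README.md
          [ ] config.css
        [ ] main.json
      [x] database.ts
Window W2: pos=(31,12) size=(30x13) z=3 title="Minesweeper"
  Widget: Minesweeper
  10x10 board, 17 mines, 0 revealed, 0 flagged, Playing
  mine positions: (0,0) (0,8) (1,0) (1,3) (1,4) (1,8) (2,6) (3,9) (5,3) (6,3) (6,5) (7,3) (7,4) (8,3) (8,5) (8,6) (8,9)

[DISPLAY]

                                             
                                             
┏━━━━━━━━━━━━━━━━━━━━━━━━━━━━┓               
┃ HexEditor    ┏━━━━━━━━━━━━━━━━━━━┓         
┠──────────────┃ CheckboxTree      ┃         
┃00000000  5D 5┠───────────────────┨         
┃00000010  98 b┃>[-] app/          ┃         
┃00000020  9b 9┃   [ ] client.yaml ┃         
┃00000030  73 2┃   [-] vendor/     ┃         
┃00000040  03 2┃     [-] core/     ┃         
┃00000050  19 3┃       ┏━━━━━━━━━━━━━━━━━━━━━
┃              ┃       ┃ Minesweeper         
┃              ┃       ┠─────────────────────
┃              ┗━━━━━━━┃■■■■■■■■■■           
┃                      ┃■■■■■■■■■■           
┃                      ┃■■■■■■■■■■           
┃                      ┃■■■■■■■■■■           
┃                      ┃■■■■■■■■■■           
┃                      ┃■■■■■■■■■■           
┃                      ┃■■■■■■■■■■           


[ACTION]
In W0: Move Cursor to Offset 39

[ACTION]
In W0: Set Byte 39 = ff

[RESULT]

                                             
                                             
┏━━━━━━━━━━━━━━━━━━━━━━━━━━━━┓               
┃ HexEditor    ┏━━━━━━━━━━━━━━━━━━━┓         
┠──────────────┃ CheckboxTree      ┃         
┃00000000  5d 5┠───────────────────┨         
┃00000010  98 b┃>[-] app/          ┃         
┃00000020  9b 9┃   [ ] client.yaml ┃         
┃00000030  73 2┃   [-] vendor/     ┃         
┃00000040  03 2┃     [-] core/     ┃         
┃00000050  19 3┃       ┏━━━━━━━━━━━━━━━━━━━━━
┃              ┃       ┃ Minesweeper         
┃              ┃       ┠─────────────────────
┃              ┗━━━━━━━┃■■■■■■■■■■           
┃                      ┃■■■■■■■■■■           
┃                      ┃■■■■■■■■■■           
┃                      ┃■■■■■■■■■■           
┃                      ┃■■■■■■■■■■           
┃                      ┃■■■■■■■■■■           
┃                      ┃■■■■■■■■■■           
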